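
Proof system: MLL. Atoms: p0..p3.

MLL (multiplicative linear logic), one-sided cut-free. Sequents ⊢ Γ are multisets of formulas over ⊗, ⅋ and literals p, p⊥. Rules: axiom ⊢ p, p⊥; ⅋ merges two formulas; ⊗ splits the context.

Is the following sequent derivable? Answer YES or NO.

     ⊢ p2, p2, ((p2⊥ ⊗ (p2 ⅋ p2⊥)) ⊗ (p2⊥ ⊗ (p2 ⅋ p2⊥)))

Derivation (root first):
[⊗]  ⊢ p2, p2, ((p2⊥ ⊗ (p2 ⅋ p2⊥)) ⊗ (p2⊥ ⊗ (p2 ⅋ p2⊥)))
  [⊗]  ⊢ p2, (p2⊥ ⊗ (p2 ⅋ p2⊥))
    [Ax]  ⊢ p2, p2⊥
    [⅋]  ⊢ (p2 ⅋ p2⊥)
      [Ax]  ⊢ p2, p2⊥
  [⊗]  ⊢ p2, (p2⊥ ⊗ (p2 ⅋ p2⊥))
    [Ax]  ⊢ p2, p2⊥
    [⅋]  ⊢ (p2 ⅋ p2⊥)
      [Ax]  ⊢ p2, p2⊥

Result: YES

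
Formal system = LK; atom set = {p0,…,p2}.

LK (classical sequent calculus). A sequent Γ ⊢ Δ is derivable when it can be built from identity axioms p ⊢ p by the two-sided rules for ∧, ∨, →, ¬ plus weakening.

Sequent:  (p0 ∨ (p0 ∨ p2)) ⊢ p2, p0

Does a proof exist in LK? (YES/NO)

Proof tree:
[∨L] (p0 ∨ (p0 ∨ p2)) ⊢ p2, p0
  [Ax] p0 ⊢ p0
  [∨L] (p0 ∨ p2) ⊢ p2, p0
    [Ax] p0 ⊢ p0
    [Ax] p2 ⊢ p2

Result: YES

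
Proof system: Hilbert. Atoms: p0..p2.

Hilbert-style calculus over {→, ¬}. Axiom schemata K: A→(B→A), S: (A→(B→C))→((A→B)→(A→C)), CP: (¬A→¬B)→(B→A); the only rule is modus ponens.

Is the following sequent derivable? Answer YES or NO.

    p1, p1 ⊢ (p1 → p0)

Enumerate valuations to refute Γ ⊢ Δ:
  v=000: Γ:[p1=F, p1=F] Δ:[(p1 → p0)=T] refutes=False
  v=001: Γ:[p1=F, p1=F] Δ:[(p1 → p0)=T] refutes=False
  v=010: Γ:[p1=T, p1=T] Δ:[(p1 → p0)=F] refutes=True  ← countermodel

Result: NO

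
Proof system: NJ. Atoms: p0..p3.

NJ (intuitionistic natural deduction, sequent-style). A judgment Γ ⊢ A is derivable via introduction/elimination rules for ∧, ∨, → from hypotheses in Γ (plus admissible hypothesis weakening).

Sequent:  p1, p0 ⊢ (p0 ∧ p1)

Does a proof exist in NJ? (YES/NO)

Derivation trace:
[∧I] p1, p0 ⊢ (p0 ∧ p1)
  [Wk] p0, p0 ⊢ p0
    [Ax] p0 ⊢ p0
  [Ax] p1 ⊢ p1

Result: YES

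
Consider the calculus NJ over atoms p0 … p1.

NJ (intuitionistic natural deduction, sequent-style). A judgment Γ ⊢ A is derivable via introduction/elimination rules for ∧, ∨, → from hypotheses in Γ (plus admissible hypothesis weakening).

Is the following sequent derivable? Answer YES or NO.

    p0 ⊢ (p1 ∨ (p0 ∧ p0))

Derivation (root first):
[∨I₂] p0 ⊢ (p1 ∨ (p0 ∧ p0))
  [∧I] p0 ⊢ (p0 ∧ p0)
    [Ax] p0 ⊢ p0
    [Ax] p0 ⊢ p0

Result: YES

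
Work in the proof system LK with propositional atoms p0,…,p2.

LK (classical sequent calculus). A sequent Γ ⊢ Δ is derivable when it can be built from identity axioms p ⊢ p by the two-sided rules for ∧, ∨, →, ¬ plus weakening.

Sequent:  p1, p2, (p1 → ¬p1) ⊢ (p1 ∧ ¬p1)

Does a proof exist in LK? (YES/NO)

Derivation trace:
[→L] p1, p2, (p1 → ¬p1) ⊢ (p1 ∧ ¬p1)
  [WL] p1, p2 ⊢ p1
    [Ax] p1 ⊢ p1
  [∧R] p1, ¬p1 ⊢ (p1 ∧ ¬p1)
    [Ax] p1 ⊢ p1
    [¬R] ¬p1 ⊢ ¬p1
      [¬L] p1, ¬p1 ⊢ 
        [Ax] p1 ⊢ p1

Result: YES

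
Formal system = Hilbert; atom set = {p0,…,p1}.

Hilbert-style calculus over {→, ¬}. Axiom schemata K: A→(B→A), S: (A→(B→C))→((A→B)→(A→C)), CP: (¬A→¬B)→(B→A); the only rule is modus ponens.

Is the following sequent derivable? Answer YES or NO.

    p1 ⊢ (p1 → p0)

Enumerate valuations to refute Γ ⊢ Δ:
  v=00: Γ:[p1=F] Δ:[(p1 → p0)=T] refutes=False
  v=01: Γ:[p1=T] Δ:[(p1 → p0)=F] refutes=True  ← countermodel

Result: NO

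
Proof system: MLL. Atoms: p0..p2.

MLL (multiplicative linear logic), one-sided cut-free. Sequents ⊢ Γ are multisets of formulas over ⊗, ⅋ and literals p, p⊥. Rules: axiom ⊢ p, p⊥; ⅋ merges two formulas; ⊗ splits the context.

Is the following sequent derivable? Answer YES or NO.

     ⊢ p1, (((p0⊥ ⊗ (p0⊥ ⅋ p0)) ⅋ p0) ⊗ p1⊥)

Derivation trace:
[⊗]  ⊢ p1, (((p0⊥ ⊗ (p0⊥ ⅋ p0)) ⅋ p0) ⊗ p1⊥)
  [⅋]  ⊢ ((p0⊥ ⊗ (p0⊥ ⅋ p0)) ⅋ p0)
    [⊗]  ⊢ p0, (p0⊥ ⊗ (p0⊥ ⅋ p0))
      [Ax]  ⊢ p0, p0⊥
      [⅋]  ⊢ (p0⊥ ⅋ p0)
        [Ax]  ⊢ p0, p0⊥
  [Ax]  ⊢ p1, p1⊥

Result: YES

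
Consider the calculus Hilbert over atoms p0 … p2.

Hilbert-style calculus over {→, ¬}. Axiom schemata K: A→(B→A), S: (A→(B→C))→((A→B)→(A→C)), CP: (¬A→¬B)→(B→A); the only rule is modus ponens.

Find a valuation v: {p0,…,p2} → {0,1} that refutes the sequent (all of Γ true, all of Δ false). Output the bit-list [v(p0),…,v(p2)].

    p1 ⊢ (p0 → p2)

Enumerate valuations to refute Γ ⊢ Δ:
  v=000: Γ:[p1=F] Δ:[(p0 → p2)=T] refutes=False
  v=001: Γ:[p1=F] Δ:[(p0 → p2)=T] refutes=False
  v=010: Γ:[p1=T] Δ:[(p0 → p2)=T] refutes=False
  v=011: Γ:[p1=T] Δ:[(p0 → p2)=T] refutes=False
  v=100: Γ:[p1=F] Δ:[(p0 → p2)=F] refutes=False
  v=101: Γ:[p1=F] Δ:[(p0 → p2)=T] refutes=False
  v=110: Γ:[p1=T] Δ:[(p0 → p2)=F] refutes=True  ← countermodel

Result: [1, 1, 0]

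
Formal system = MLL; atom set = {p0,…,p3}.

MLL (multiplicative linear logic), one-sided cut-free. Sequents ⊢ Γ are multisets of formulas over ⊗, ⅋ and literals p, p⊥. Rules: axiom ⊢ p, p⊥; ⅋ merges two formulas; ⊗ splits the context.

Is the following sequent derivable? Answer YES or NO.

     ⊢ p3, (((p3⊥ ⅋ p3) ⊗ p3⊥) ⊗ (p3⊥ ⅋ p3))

Proof tree:
[⊗]  ⊢ p3, (((p3⊥ ⅋ p3) ⊗ p3⊥) ⊗ (p3⊥ ⅋ p3))
  [⊗]  ⊢ p3, ((p3⊥ ⅋ p3) ⊗ p3⊥)
    [⅋]  ⊢ (p3⊥ ⅋ p3)
      [Ax]  ⊢ p3, p3⊥
    [Ax]  ⊢ p3, p3⊥
  [⅋]  ⊢ (p3⊥ ⅋ p3)
    [Ax]  ⊢ p3, p3⊥

Result: YES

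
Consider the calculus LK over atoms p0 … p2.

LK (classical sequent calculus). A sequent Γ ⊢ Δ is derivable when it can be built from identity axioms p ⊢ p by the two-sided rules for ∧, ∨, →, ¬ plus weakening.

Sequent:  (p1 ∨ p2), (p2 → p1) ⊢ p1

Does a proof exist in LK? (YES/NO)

Derivation (root first):
[→L] (p1 ∨ p2), (p2 → p1) ⊢ p1
  [∨L] (p1 ∨ p2) ⊢ p1, p2
    [Ax] p1 ⊢ p1
    [Ax] p2 ⊢ p2
  [Ax] p1 ⊢ p1

Result: YES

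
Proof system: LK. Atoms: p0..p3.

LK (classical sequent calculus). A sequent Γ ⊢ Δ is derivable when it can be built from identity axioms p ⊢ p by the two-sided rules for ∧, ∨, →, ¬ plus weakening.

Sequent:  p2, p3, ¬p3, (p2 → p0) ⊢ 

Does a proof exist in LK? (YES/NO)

Proof tree:
[→L] p2, p3, ¬p3, (p2 → p0) ⊢ 
  [Ax] p2 ⊢ p2
  [WL] p3, ¬p3, p0 ⊢ 
    [¬L] p3, ¬p3 ⊢ 
      [Ax] p3 ⊢ p3

Result: YES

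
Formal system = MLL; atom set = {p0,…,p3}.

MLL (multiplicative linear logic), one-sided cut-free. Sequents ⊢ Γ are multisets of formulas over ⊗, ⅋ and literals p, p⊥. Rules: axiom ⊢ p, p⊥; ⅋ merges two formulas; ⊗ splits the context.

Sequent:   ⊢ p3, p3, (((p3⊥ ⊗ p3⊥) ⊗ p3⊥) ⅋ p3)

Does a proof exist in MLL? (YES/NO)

Proof tree:
[⅋]  ⊢ p3, p3, (((p3⊥ ⊗ p3⊥) ⊗ p3⊥) ⅋ p3)
  [⊗]  ⊢ p3, p3, p3, ((p3⊥ ⊗ p3⊥) ⊗ p3⊥)
    [⊗]  ⊢ p3, p3, (p3⊥ ⊗ p3⊥)
      [Ax]  ⊢ p3, p3⊥
      [Ax]  ⊢ p3, p3⊥
    [Ax]  ⊢ p3, p3⊥

Result: YES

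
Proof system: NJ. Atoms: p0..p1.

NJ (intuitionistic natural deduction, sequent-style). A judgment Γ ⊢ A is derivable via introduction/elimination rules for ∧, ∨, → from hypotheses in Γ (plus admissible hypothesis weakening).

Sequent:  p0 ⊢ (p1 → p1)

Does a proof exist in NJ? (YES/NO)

Derivation trace:
[Wk] p0 ⊢ (p1 → p1)
  [→I]  ⊢ (p1 → p1)
    [Ax] p1 ⊢ p1

Result: YES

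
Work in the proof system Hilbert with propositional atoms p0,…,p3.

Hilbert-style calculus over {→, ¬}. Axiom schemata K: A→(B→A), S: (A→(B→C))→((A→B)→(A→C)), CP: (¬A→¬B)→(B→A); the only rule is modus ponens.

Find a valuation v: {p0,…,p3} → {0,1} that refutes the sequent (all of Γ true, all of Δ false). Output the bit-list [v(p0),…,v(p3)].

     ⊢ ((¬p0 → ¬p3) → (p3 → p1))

Search for a countermodel by truth-table:
  v=0000: Γ:[] Δ:[((¬p0 → ¬p3) → (p3 → p1))=T] refutes=False
  v=0001: Γ:[] Δ:[((¬p0 → ¬p3) → (p3 → p1))=T] refutes=False
  v=0010: Γ:[] Δ:[((¬p0 → ¬p3) → (p3 → p1))=T] refutes=False
  v=0011: Γ:[] Δ:[((¬p0 → ¬p3) → (p3 → p1))=T] refutes=False
  v=0100: Γ:[] Δ:[((¬p0 → ¬p3) → (p3 → p1))=T] refutes=False
  v=0101: Γ:[] Δ:[((¬p0 → ¬p3) → (p3 → p1))=T] refutes=False
  v=0110: Γ:[] Δ:[((¬p0 → ¬p3) → (p3 → p1))=T] refutes=False
  v=0111: Γ:[] Δ:[((¬p0 → ¬p3) → (p3 → p1))=T] refutes=False
  v=1000: Γ:[] Δ:[((¬p0 → ¬p3) → (p3 → p1))=T] refutes=False
  v=1001: Γ:[] Δ:[((¬p0 → ¬p3) → (p3 → p1))=F] refutes=True  ← countermodel

Result: [1, 0, 0, 1]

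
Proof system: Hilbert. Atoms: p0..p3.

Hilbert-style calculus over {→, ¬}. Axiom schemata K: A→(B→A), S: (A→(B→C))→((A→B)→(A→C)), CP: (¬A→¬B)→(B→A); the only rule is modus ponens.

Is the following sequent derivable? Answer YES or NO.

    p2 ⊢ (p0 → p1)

Search for a countermodel by truth-table:
  v=0000: Γ:[p2=F] Δ:[(p0 → p1)=T] refutes=False
  v=0001: Γ:[p2=F] Δ:[(p0 → p1)=T] refutes=False
  v=0010: Γ:[p2=T] Δ:[(p0 → p1)=T] refutes=False
  v=0011: Γ:[p2=T] Δ:[(p0 → p1)=T] refutes=False
  v=0100: Γ:[p2=F] Δ:[(p0 → p1)=T] refutes=False
  v=0101: Γ:[p2=F] Δ:[(p0 → p1)=T] refutes=False
  v=0110: Γ:[p2=T] Δ:[(p0 → p1)=T] refutes=False
  v=0111: Γ:[p2=T] Δ:[(p0 → p1)=T] refutes=False
  v=1000: Γ:[p2=F] Δ:[(p0 → p1)=F] refutes=False
  v=1001: Γ:[p2=F] Δ:[(p0 → p1)=F] refutes=False
  v=1010: Γ:[p2=T] Δ:[(p0 → p1)=F] refutes=True  ← countermodel

Result: NO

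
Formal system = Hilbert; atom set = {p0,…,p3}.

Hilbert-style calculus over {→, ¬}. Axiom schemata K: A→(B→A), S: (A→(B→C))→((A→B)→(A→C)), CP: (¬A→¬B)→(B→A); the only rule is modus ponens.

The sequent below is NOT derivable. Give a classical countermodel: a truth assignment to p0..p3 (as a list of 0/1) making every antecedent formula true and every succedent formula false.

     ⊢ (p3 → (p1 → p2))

Truth-table refutation:
  v=0000: Γ:[] Δ:[(p3 → (p1 → p2))=T] refutes=False
  v=0001: Γ:[] Δ:[(p3 → (p1 → p2))=T] refutes=False
  v=0010: Γ:[] Δ:[(p3 → (p1 → p2))=T] refutes=False
  v=0011: Γ:[] Δ:[(p3 → (p1 → p2))=T] refutes=False
  v=0100: Γ:[] Δ:[(p3 → (p1 → p2))=T] refutes=False
  v=0101: Γ:[] Δ:[(p3 → (p1 → p2))=F] refutes=True  ← countermodel

Result: [0, 1, 0, 1]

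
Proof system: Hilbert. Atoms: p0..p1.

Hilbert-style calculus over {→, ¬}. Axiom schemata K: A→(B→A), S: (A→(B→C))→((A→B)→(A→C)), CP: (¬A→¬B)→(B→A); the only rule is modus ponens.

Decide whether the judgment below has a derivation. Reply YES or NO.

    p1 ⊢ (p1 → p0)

Truth-table refutation:
  v=00: Γ:[p1=F] Δ:[(p1 → p0)=T] refutes=False
  v=01: Γ:[p1=T] Δ:[(p1 → p0)=F] refutes=True  ← countermodel

Result: NO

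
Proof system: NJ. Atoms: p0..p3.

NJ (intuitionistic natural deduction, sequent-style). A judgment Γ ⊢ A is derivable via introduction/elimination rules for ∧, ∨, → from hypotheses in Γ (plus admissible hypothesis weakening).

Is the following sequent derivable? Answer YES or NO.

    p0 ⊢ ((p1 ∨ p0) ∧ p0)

Derivation trace:
[∧I] p0 ⊢ ((p1 ∨ p0) ∧ p0)
  [∨I₂] p0 ⊢ (p1 ∨ p0)
    [Ax] p0 ⊢ p0
  [Ax] p0 ⊢ p0

Result: YES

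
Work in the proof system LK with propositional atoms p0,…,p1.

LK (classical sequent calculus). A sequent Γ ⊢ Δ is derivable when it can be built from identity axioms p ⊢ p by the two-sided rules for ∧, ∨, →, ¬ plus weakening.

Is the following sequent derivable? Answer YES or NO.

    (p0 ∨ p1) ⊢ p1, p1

Search for a countermodel by truth-table:
  v=00: Γ:[(p0 ∨ p1)=F] Δ:[p1=F, p1=F] refutes=False
  v=01: Γ:[(p0 ∨ p1)=T] Δ:[p1=T, p1=T] refutes=False
  v=10: Γ:[(p0 ∨ p1)=T] Δ:[p1=F, p1=F] refutes=True  ← countermodel

Result: NO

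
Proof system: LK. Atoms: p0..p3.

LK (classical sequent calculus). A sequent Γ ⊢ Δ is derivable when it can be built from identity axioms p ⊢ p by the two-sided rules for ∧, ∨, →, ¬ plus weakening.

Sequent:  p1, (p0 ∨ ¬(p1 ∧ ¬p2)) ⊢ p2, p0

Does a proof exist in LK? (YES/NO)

Proof tree:
[∨L] p1, (p0 ∨ ¬(p1 ∧ ¬p2)) ⊢ p2, p0
  [Ax] p0 ⊢ p0
  [¬L] p1, ¬(p1 ∧ ¬p2) ⊢ p2
    [∧R] p1 ⊢ p2, (p1 ∧ ¬p2)
      [Ax] p1 ⊢ p1
      [¬R]  ⊢ p2, ¬p2
        [Ax] p2 ⊢ p2

Result: YES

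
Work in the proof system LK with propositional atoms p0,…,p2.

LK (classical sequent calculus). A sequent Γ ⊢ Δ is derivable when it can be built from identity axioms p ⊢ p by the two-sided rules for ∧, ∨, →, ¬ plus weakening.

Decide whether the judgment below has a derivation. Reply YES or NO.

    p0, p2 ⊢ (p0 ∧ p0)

Derivation (root first):
[WL] p0, p2 ⊢ (p0 ∧ p0)
  [∧R] p0 ⊢ (p0 ∧ p0)
    [Ax] p0 ⊢ p0
    [Ax] p0 ⊢ p0

Result: YES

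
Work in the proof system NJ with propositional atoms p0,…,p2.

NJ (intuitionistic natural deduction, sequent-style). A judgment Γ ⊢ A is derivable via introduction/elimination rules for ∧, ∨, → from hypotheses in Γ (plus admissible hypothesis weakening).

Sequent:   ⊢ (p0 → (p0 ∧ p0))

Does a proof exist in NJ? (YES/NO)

Derivation (root first):
[→I]  ⊢ (p0 → (p0 ∧ p0))
  [∧I] p0 ⊢ (p0 ∧ p0)
    [Ax] p0 ⊢ p0
    [Ax] p0 ⊢ p0

Result: YES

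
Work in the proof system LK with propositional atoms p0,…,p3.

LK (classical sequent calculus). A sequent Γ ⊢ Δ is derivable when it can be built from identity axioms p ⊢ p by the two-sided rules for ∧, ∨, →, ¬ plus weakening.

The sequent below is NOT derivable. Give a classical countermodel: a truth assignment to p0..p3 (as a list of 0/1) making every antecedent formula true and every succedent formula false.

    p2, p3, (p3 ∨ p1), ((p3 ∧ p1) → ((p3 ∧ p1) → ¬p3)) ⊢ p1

Truth-table refutation:
  v=0000: Γ:[p2=F, p3=F, (p3 ∨ p1)=F, ((p3 ∧ p1) → ((p3 ∧ p1) → ¬p3))=T] Δ:[p1=F] refutes=False
  v=0001: Γ:[p2=F, p3=T, (p3 ∨ p1)=T, ((p3 ∧ p1) → ((p3 ∧ p1) → ¬p3))=T] Δ:[p1=F] refutes=False
  v=0010: Γ:[p2=T, p3=F, (p3 ∨ p1)=F, ((p3 ∧ p1) → ((p3 ∧ p1) → ¬p3))=T] Δ:[p1=F] refutes=False
  v=0011: Γ:[p2=T, p3=T, (p3 ∨ p1)=T, ((p3 ∧ p1) → ((p3 ∧ p1) → ¬p3))=T] Δ:[p1=F] refutes=True  ← countermodel

Result: [0, 0, 1, 1]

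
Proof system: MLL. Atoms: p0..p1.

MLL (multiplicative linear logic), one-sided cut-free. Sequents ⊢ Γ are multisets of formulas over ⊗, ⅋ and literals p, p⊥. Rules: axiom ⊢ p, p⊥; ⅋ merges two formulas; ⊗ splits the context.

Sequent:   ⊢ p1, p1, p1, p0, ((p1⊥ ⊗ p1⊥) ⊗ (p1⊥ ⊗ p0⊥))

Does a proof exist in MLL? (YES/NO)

Derivation trace:
[⊗]  ⊢ p1, p1, p1, p0, ((p1⊥ ⊗ p1⊥) ⊗ (p1⊥ ⊗ p0⊥))
  [⊗]  ⊢ p1, p1, (p1⊥ ⊗ p1⊥)
    [Ax]  ⊢ p1, p1⊥
    [Ax]  ⊢ p1, p1⊥
  [⊗]  ⊢ p1, p0, (p1⊥ ⊗ p0⊥)
    [Ax]  ⊢ p1, p1⊥
    [Ax]  ⊢ p0, p0⊥

Result: YES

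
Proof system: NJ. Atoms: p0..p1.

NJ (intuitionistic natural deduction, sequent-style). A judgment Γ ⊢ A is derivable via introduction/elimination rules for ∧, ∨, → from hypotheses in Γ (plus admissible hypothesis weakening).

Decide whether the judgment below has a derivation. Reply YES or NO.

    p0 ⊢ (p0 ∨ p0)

Proof tree:
[→E] p0 ⊢ (p0 ∨ p0)
  [→I]  ⊢ (p0 → (p0 ∨ p0))
    [∨I₂] p0 ⊢ (p0 ∨ p0)
      [Ax] p0 ⊢ p0
  [Ax] p0 ⊢ p0

Result: YES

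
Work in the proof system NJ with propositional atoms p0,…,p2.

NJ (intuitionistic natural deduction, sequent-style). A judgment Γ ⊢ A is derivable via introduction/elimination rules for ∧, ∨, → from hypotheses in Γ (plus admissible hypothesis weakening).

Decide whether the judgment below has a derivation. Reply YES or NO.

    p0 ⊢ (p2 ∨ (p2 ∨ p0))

Proof tree:
[∨I₂] p0 ⊢ (p2 ∨ (p2 ∨ p0))
  [∨I₂] p0 ⊢ (p2 ∨ p0)
    [Ax] p0 ⊢ p0

Result: YES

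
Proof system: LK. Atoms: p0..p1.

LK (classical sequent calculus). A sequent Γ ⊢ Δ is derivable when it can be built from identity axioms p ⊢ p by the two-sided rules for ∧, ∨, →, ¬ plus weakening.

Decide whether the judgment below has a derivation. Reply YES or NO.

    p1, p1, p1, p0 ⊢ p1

Derivation trace:
[WL] p1, p1, p1, p0 ⊢ p1
  [WL] p1, p1, p1 ⊢ p1
    [WL] p1, p1 ⊢ p1
      [Ax] p1 ⊢ p1

Result: YES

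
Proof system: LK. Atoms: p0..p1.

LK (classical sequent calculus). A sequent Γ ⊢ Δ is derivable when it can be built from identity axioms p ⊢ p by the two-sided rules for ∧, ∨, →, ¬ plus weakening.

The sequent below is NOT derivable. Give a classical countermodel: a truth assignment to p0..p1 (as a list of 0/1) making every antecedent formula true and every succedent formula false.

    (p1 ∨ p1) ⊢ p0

Truth-table refutation:
  v=00: Γ:[(p1 ∨ p1)=F] Δ:[p0=F] refutes=False
  v=01: Γ:[(p1 ∨ p1)=T] Δ:[p0=F] refutes=True  ← countermodel

Result: [0, 1]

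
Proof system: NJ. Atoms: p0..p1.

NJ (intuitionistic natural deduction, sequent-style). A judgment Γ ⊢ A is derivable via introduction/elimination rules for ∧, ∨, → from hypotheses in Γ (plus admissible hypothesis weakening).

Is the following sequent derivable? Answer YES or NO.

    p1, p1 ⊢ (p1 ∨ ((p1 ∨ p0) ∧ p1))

Derivation trace:
[∨I₂] p1, p1 ⊢ (p1 ∨ ((p1 ∨ p0) ∧ p1))
  [Wk] p1, p1 ⊢ ((p1 ∨ p0) ∧ p1)
    [∧I] p1 ⊢ ((p1 ∨ p0) ∧ p1)
      [∨I₁] p1 ⊢ (p1 ∨ p0)
        [Ax] p1 ⊢ p1
      [Ax] p1 ⊢ p1

Result: YES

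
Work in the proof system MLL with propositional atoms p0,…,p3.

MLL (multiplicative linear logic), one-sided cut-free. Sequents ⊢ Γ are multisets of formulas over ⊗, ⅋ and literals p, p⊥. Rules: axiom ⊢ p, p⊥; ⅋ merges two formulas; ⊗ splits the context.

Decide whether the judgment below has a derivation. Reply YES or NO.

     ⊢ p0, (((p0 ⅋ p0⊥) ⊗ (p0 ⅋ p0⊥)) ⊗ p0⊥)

Proof tree:
[⊗]  ⊢ p0, (((p0 ⅋ p0⊥) ⊗ (p0 ⅋ p0⊥)) ⊗ p0⊥)
  [⊗]  ⊢ ((p0 ⅋ p0⊥) ⊗ (p0 ⅋ p0⊥))
    [⅋]  ⊢ (p0 ⅋ p0⊥)
      [Ax]  ⊢ p0, p0⊥
    [⅋]  ⊢ (p0 ⅋ p0⊥)
      [Ax]  ⊢ p0, p0⊥
  [Ax]  ⊢ p0, p0⊥

Result: YES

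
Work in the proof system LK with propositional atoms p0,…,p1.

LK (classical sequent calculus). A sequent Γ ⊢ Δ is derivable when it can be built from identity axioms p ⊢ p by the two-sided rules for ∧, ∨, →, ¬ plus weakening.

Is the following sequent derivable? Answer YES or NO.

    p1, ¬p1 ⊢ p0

Derivation (root first):
[WR] p1, ¬p1 ⊢ p0
  [¬L] p1, ¬p1 ⊢ 
    [Ax] p1 ⊢ p1

Result: YES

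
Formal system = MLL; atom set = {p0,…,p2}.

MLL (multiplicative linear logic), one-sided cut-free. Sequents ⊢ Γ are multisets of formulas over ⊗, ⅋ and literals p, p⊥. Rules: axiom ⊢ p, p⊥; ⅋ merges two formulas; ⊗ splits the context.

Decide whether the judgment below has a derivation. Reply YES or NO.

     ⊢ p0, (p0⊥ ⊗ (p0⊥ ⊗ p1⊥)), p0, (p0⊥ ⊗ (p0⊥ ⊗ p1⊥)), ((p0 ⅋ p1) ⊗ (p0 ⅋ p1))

Proof tree:
[⊗]  ⊢ p0, (p0⊥ ⊗ (p0⊥ ⊗ p1⊥)), p0, (p0⊥ ⊗ (p0⊥ ⊗ p1⊥)), ((p0 ⅋ p1) ⊗ (p0 ⅋ p1))
  [⅋]  ⊢ p0, (p0⊥ ⊗ (p0⊥ ⊗ p1⊥)), (p0 ⅋ p1)
    [⊗]  ⊢ p0, p0, p1, (p0⊥ ⊗ (p0⊥ ⊗ p1⊥))
      [Ax]  ⊢ p0, p0⊥
      [⊗]  ⊢ p0, p1, (p0⊥ ⊗ p1⊥)
        [Ax]  ⊢ p0, p0⊥
        [Ax]  ⊢ p1, p1⊥
  [⅋]  ⊢ p0, (p0⊥ ⊗ (p0⊥ ⊗ p1⊥)), (p0 ⅋ p1)
    [⊗]  ⊢ p0, p0, p1, (p0⊥ ⊗ (p0⊥ ⊗ p1⊥))
      [Ax]  ⊢ p0, p0⊥
      [⊗]  ⊢ p0, p1, (p0⊥ ⊗ p1⊥)
        [Ax]  ⊢ p0, p0⊥
        [Ax]  ⊢ p1, p1⊥

Result: YES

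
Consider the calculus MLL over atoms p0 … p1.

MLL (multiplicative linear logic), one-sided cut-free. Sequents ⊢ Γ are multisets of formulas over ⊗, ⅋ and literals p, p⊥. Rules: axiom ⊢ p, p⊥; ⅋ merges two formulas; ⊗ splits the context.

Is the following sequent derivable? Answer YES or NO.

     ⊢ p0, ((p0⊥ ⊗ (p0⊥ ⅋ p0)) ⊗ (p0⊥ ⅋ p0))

Proof tree:
[⊗]  ⊢ p0, ((p0⊥ ⊗ (p0⊥ ⅋ p0)) ⊗ (p0⊥ ⅋ p0))
  [⊗]  ⊢ p0, (p0⊥ ⊗ (p0⊥ ⅋ p0))
    [Ax]  ⊢ p0, p0⊥
    [⅋]  ⊢ (p0⊥ ⅋ p0)
      [Ax]  ⊢ p0, p0⊥
  [⅋]  ⊢ (p0⊥ ⅋ p0)
    [Ax]  ⊢ p0, p0⊥

Result: YES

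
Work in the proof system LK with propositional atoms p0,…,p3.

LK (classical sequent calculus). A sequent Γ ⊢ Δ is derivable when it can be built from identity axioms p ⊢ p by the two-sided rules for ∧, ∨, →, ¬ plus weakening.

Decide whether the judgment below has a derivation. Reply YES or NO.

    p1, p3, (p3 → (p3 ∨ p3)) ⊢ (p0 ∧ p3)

Search for a countermodel by truth-table:
  v=0000: Γ:[p1=F, p3=F, (p3 → (p3 ∨ p3))=T] Δ:[(p0 ∧ p3)=F] refutes=False
  v=0001: Γ:[p1=F, p3=T, (p3 → (p3 ∨ p3))=T] Δ:[(p0 ∧ p3)=F] refutes=False
  v=0010: Γ:[p1=F, p3=F, (p3 → (p3 ∨ p3))=T] Δ:[(p0 ∧ p3)=F] refutes=False
  v=0011: Γ:[p1=F, p3=T, (p3 → (p3 ∨ p3))=T] Δ:[(p0 ∧ p3)=F] refutes=False
  v=0100: Γ:[p1=T, p3=F, (p3 → (p3 ∨ p3))=T] Δ:[(p0 ∧ p3)=F] refutes=False
  v=0101: Γ:[p1=T, p3=T, (p3 → (p3 ∨ p3))=T] Δ:[(p0 ∧ p3)=F] refutes=True  ← countermodel

Result: NO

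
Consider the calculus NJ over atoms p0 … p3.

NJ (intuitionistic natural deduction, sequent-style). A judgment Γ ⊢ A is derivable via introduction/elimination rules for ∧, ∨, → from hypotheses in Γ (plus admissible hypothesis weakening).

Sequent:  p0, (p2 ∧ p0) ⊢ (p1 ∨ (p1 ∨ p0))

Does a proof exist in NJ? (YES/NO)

Derivation trace:
[∨I₂] p0, (p2 ∧ p0) ⊢ (p1 ∨ (p1 ∨ p0))
  [∨I₂] p0, (p2 ∧ p0) ⊢ (p1 ∨ p0)
    [Wk] p0, (p2 ∧ p0) ⊢ p0
      [Ax] p0 ⊢ p0

Result: YES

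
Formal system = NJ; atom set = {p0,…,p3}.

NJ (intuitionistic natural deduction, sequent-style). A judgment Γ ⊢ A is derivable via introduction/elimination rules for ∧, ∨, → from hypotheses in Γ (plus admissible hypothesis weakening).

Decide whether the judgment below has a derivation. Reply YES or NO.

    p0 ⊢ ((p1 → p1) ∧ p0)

Derivation (root first):
[∧I] p0 ⊢ ((p1 → p1) ∧ p0)
  [→I]  ⊢ (p1 → p1)
    [Ax] p1 ⊢ p1
  [Ax] p0 ⊢ p0

Result: YES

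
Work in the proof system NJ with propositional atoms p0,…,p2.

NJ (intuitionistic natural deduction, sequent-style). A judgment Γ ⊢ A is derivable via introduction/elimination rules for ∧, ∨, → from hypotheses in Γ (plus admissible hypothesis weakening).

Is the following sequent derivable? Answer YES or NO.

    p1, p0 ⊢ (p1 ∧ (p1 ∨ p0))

Derivation trace:
[∧I] p1, p0 ⊢ (p1 ∧ (p1 ∨ p0))
  [Ax] p1 ⊢ p1
  [Wk] p0, p0, p0 ⊢ (p1 ∨ p0)
    [∨I₂] p0, p0 ⊢ (p1 ∨ p0)
      [Wk] p0, p0 ⊢ p0
        [Ax] p0 ⊢ p0

Result: YES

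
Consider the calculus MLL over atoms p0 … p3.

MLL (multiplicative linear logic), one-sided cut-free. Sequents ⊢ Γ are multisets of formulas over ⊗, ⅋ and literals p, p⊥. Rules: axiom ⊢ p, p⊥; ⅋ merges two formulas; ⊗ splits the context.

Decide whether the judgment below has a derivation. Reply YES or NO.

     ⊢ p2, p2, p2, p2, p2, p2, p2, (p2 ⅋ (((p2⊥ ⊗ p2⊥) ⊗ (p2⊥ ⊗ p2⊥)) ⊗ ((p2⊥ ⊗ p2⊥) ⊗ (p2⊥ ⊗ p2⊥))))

Derivation (root first):
[⅋]  ⊢ p2, p2, p2, p2, p2, p2, p2, (p2 ⅋ (((p2⊥ ⊗ p2⊥) ⊗ (p2⊥ ⊗ p2⊥)) ⊗ ((p2⊥ ⊗ p2⊥) ⊗ (p2⊥ ⊗ p2⊥))))
  [⊗]  ⊢ p2, p2, p2, p2, p2, p2, p2, p2, (((p2⊥ ⊗ p2⊥) ⊗ (p2⊥ ⊗ p2⊥)) ⊗ ((p2⊥ ⊗ p2⊥) ⊗ (p2⊥ ⊗ p2⊥)))
    [⊗]  ⊢ p2, p2, p2, p2, ((p2⊥ ⊗ p2⊥) ⊗ (p2⊥ ⊗ p2⊥))
      [⊗]  ⊢ p2, p2, (p2⊥ ⊗ p2⊥)
        [Ax]  ⊢ p2, p2⊥
        [Ax]  ⊢ p2, p2⊥
      [⊗]  ⊢ p2, p2, (p2⊥ ⊗ p2⊥)
        [Ax]  ⊢ p2, p2⊥
        [Ax]  ⊢ p2, p2⊥
    [⊗]  ⊢ p2, p2, p2, p2, ((p2⊥ ⊗ p2⊥) ⊗ (p2⊥ ⊗ p2⊥))
      [⊗]  ⊢ p2, p2, (p2⊥ ⊗ p2⊥)
        [Ax]  ⊢ p2, p2⊥
        [Ax]  ⊢ p2, p2⊥
      [⊗]  ⊢ p2, p2, (p2⊥ ⊗ p2⊥)
        [Ax]  ⊢ p2, p2⊥
        [Ax]  ⊢ p2, p2⊥

Result: YES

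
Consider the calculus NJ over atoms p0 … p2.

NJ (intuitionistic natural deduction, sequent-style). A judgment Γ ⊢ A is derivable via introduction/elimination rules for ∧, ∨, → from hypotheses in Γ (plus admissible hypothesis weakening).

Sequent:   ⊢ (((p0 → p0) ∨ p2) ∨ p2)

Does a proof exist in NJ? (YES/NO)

Proof tree:
[∨I₁]  ⊢ (((p0 → p0) ∨ p2) ∨ p2)
  [∨I₁]  ⊢ ((p0 → p0) ∨ p2)
    [→I]  ⊢ (p0 → p0)
      [Ax] p0 ⊢ p0

Result: YES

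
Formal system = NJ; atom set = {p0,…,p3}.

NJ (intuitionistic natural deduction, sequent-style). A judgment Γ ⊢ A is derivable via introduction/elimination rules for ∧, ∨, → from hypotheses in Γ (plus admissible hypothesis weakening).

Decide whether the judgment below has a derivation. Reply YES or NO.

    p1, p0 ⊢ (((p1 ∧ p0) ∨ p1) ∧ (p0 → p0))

Proof tree:
[∧I] p1, p0 ⊢ (((p1 ∧ p0) ∨ p1) ∧ (p0 → p0))
  [∨I₁] p1, p0 ⊢ ((p1 ∧ p0) ∨ p1)
    [∧I] p1, p0 ⊢ (p1 ∧ p0)
      [Ax] p1 ⊢ p1
      [Ax] p0 ⊢ p0
  [→I]  ⊢ (p0 → p0)
    [Ax] p0 ⊢ p0

Result: YES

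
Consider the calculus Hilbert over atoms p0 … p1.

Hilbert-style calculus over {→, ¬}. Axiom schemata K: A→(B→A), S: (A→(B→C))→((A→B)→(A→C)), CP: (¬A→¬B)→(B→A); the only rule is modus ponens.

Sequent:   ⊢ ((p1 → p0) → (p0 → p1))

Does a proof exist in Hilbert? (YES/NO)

Enumerate valuations to refute Γ ⊢ Δ:
  v=00: Γ:[] Δ:[((p1 → p0) → (p0 → p1))=T] refutes=False
  v=01: Γ:[] Δ:[((p1 → p0) → (p0 → p1))=T] refutes=False
  v=10: Γ:[] Δ:[((p1 → p0) → (p0 → p1))=F] refutes=True  ← countermodel

Result: NO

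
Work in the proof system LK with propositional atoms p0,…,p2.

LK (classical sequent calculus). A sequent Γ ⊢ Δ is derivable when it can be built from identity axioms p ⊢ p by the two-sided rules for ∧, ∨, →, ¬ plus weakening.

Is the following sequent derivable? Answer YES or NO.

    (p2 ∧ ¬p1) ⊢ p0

Truth-table refutation:
  v=000: Γ:[(p2 ∧ ¬p1)=F] Δ:[p0=F] refutes=False
  v=001: Γ:[(p2 ∧ ¬p1)=T] Δ:[p0=F] refutes=True  ← countermodel

Result: NO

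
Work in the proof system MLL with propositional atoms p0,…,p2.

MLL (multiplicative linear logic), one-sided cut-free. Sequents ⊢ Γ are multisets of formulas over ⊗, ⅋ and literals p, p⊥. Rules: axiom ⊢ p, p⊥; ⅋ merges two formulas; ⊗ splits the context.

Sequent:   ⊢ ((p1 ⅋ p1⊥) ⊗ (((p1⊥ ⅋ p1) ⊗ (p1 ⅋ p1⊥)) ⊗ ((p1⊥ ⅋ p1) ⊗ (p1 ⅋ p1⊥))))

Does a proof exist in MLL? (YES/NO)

Proof tree:
[⊗]  ⊢ ((p1 ⅋ p1⊥) ⊗ (((p1⊥ ⅋ p1) ⊗ (p1 ⅋ p1⊥)) ⊗ ((p1⊥ ⅋ p1) ⊗ (p1 ⅋ p1⊥))))
  [⅋]  ⊢ (p1 ⅋ p1⊥)
    [Ax]  ⊢ p1, p1⊥
  [⊗]  ⊢ (((p1⊥ ⅋ p1) ⊗ (p1 ⅋ p1⊥)) ⊗ ((p1⊥ ⅋ p1) ⊗ (p1 ⅋ p1⊥)))
    [⊗]  ⊢ ((p1⊥ ⅋ p1) ⊗ (p1 ⅋ p1⊥))
      [⅋]  ⊢ (p1⊥ ⅋ p1)
        [Ax]  ⊢ p1, p1⊥
      [⅋]  ⊢ (p1 ⅋ p1⊥)
        [Ax]  ⊢ p1, p1⊥
    [⊗]  ⊢ ((p1⊥ ⅋ p1) ⊗ (p1 ⅋ p1⊥))
      [⅋]  ⊢ (p1⊥ ⅋ p1)
        [Ax]  ⊢ p1, p1⊥
      [⅋]  ⊢ (p1 ⅋ p1⊥)
        [Ax]  ⊢ p1, p1⊥

Result: YES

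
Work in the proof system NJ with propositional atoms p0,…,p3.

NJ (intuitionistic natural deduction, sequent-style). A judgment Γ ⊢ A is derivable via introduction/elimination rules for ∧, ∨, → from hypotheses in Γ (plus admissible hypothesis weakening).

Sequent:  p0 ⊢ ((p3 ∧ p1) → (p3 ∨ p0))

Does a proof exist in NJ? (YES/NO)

Derivation (root first):
[→I] p0 ⊢ ((p3 ∧ p1) → (p3 ∨ p0))
  [Wk] p0, (p3 ∧ p1) ⊢ (p3 ∨ p0)
    [∨I₂] p0 ⊢ (p3 ∨ p0)
      [Ax] p0 ⊢ p0

Result: YES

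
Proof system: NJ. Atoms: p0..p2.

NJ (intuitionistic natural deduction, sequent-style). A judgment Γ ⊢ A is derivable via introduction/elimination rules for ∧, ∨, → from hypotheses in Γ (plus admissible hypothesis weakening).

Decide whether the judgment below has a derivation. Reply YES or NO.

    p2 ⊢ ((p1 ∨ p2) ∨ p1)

Derivation trace:
[∨I₁] p2 ⊢ ((p1 ∨ p2) ∨ p1)
  [∨I₂] p2 ⊢ (p1 ∨ p2)
    [Ax] p2 ⊢ p2

Result: YES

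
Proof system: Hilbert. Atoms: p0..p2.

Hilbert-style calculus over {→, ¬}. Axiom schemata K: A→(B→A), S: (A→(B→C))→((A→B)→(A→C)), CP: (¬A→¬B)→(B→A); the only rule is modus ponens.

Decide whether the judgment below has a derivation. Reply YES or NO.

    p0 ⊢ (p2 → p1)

Search for a countermodel by truth-table:
  v=000: Γ:[p0=F] Δ:[(p2 → p1)=T] refutes=False
  v=001: Γ:[p0=F] Δ:[(p2 → p1)=F] refutes=False
  v=010: Γ:[p0=F] Δ:[(p2 → p1)=T] refutes=False
  v=011: Γ:[p0=F] Δ:[(p2 → p1)=T] refutes=False
  v=100: Γ:[p0=T] Δ:[(p2 → p1)=T] refutes=False
  v=101: Γ:[p0=T] Δ:[(p2 → p1)=F] refutes=True  ← countermodel

Result: NO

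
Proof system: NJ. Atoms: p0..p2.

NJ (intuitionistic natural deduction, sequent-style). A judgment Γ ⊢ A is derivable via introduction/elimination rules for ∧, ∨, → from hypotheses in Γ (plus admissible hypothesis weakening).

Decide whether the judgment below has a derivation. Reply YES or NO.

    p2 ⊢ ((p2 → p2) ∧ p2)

Derivation trace:
[∧I] p2 ⊢ ((p2 → p2) ∧ p2)
  [→I]  ⊢ (p2 → p2)
    [Ax] p2 ⊢ p2
  [Ax] p2 ⊢ p2

Result: YES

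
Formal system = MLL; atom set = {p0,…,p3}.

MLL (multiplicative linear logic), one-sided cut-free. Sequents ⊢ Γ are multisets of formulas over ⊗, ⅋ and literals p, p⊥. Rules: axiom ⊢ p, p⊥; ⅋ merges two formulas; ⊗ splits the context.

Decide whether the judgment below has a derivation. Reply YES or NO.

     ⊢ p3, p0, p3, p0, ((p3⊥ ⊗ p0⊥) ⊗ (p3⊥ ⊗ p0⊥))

Derivation (root first):
[⊗]  ⊢ p3, p0, p3, p0, ((p3⊥ ⊗ p0⊥) ⊗ (p3⊥ ⊗ p0⊥))
  [⊗]  ⊢ p3, p0, (p3⊥ ⊗ p0⊥)
    [Ax]  ⊢ p3, p3⊥
    [Ax]  ⊢ p0, p0⊥
  [⊗]  ⊢ p3, p0, (p3⊥ ⊗ p0⊥)
    [Ax]  ⊢ p3, p3⊥
    [Ax]  ⊢ p0, p0⊥

Result: YES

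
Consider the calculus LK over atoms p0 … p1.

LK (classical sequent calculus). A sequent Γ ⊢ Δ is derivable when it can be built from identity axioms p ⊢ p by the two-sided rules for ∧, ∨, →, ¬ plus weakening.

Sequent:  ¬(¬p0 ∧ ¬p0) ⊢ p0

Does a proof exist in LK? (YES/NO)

Proof tree:
[¬L] ¬(¬p0 ∧ ¬p0) ⊢ p0
  [∧R]  ⊢ p0, (¬p0 ∧ ¬p0)
    [¬R]  ⊢ p0, ¬p0
      [Ax] p0 ⊢ p0
    [¬R]  ⊢ p0, ¬p0
      [Ax] p0 ⊢ p0

Result: YES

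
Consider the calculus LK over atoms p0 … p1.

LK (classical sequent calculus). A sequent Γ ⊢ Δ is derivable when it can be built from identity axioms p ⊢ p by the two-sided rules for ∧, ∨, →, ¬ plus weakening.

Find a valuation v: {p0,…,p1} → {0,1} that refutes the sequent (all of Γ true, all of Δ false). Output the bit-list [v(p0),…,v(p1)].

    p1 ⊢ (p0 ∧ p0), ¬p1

Truth-table refutation:
  v=00: Γ:[p1=F] Δ:[(p0 ∧ p0)=F, ¬p1=T] refutes=False
  v=01: Γ:[p1=T] Δ:[(p0 ∧ p0)=F, ¬p1=F] refutes=True  ← countermodel

Result: [0, 1]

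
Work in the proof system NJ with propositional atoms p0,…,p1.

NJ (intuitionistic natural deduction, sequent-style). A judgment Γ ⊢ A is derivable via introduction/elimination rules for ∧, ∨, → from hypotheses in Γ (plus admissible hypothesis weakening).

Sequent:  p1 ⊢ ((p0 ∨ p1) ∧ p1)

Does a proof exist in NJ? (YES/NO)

Derivation trace:
[∧I] p1 ⊢ ((p0 ∨ p1) ∧ p1)
  [∨I₂] p1 ⊢ (p0 ∨ p1)
    [→E] p1 ⊢ p1
      [→I]  ⊢ (p1 → p1)
        [Ax] p1 ⊢ p1
      [Ax] p1 ⊢ p1
  [Ax] p1 ⊢ p1

Result: YES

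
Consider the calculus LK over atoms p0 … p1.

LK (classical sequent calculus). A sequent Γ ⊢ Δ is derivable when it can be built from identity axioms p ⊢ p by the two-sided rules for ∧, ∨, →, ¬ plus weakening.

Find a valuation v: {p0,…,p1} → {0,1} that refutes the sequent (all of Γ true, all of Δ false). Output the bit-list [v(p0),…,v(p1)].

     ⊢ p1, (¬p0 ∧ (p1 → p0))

Search for a countermodel by truth-table:
  v=00: Γ:[] Δ:[p1=F, (¬p0 ∧ (p1 → p0))=T] refutes=False
  v=01: Γ:[] Δ:[p1=T, (¬p0 ∧ (p1 → p0))=F] refutes=False
  v=10: Γ:[] Δ:[p1=F, (¬p0 ∧ (p1 → p0))=F] refutes=True  ← countermodel

Result: [1, 0]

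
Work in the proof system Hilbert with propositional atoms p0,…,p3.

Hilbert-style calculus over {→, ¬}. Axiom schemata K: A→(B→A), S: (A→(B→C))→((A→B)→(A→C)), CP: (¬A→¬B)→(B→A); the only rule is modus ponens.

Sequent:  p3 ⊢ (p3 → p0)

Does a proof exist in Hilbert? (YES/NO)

Enumerate valuations to refute Γ ⊢ Δ:
  v=0000: Γ:[p3=F] Δ:[(p3 → p0)=T] refutes=False
  v=0001: Γ:[p3=T] Δ:[(p3 → p0)=F] refutes=True  ← countermodel

Result: NO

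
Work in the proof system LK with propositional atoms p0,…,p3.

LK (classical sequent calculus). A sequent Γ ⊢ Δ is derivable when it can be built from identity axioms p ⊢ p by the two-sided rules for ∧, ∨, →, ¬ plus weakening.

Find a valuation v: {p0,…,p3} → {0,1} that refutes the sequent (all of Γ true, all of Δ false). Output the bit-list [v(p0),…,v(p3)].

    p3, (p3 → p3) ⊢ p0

Enumerate valuations to refute Γ ⊢ Δ:
  v=0000: Γ:[p3=F, (p3 → p3)=T] Δ:[p0=F] refutes=False
  v=0001: Γ:[p3=T, (p3 → p3)=T] Δ:[p0=F] refutes=True  ← countermodel

Result: [0, 0, 0, 1]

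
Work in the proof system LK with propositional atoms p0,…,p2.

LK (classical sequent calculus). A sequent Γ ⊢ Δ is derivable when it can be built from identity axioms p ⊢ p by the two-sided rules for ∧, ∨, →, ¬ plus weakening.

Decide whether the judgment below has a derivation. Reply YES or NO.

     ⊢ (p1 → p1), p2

Derivation (root first):
[WR]  ⊢ (p1 → p1), p2
  [→R]  ⊢ (p1 → p1)
    [Ax] p1 ⊢ p1

Result: YES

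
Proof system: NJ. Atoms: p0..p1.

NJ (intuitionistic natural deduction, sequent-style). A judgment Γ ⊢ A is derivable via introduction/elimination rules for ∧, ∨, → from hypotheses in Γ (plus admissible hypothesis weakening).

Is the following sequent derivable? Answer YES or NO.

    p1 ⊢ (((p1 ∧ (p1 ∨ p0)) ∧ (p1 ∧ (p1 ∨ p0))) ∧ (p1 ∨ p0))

Derivation (root first):
[∧I] p1 ⊢ (((p1 ∧ (p1 ∨ p0)) ∧ (p1 ∧ (p1 ∨ p0))) ∧ (p1 ∨ p0))
  [∧I] p1 ⊢ ((p1 ∧ (p1 ∨ p0)) ∧ (p1 ∧ (p1 ∨ p0)))
    [∧I] p1 ⊢ (p1 ∧ (p1 ∨ p0))
      [Ax] p1 ⊢ p1
      [∨I₁] p1 ⊢ (p1 ∨ p0)
        [Ax] p1 ⊢ p1
    [∧I] p1 ⊢ (p1 ∧ (p1 ∨ p0))
      [Ax] p1 ⊢ p1
      [∨I₁] p1 ⊢ (p1 ∨ p0)
        [Ax] p1 ⊢ p1
  [∨I₁] p1 ⊢ (p1 ∨ p0)
    [Ax] p1 ⊢ p1

Result: YES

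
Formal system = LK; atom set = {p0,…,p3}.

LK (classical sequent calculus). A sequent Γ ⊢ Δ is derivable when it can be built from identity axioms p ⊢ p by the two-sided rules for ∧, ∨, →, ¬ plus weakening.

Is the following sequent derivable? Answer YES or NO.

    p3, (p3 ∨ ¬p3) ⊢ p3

Derivation trace:
[∨L] p3, (p3 ∨ ¬p3) ⊢ p3
  [WR] p3 ⊢ p3, p3
    [Ax] p3 ⊢ p3
  [¬L] p3, ¬p3 ⊢ 
    [Ax] p3 ⊢ p3

Result: YES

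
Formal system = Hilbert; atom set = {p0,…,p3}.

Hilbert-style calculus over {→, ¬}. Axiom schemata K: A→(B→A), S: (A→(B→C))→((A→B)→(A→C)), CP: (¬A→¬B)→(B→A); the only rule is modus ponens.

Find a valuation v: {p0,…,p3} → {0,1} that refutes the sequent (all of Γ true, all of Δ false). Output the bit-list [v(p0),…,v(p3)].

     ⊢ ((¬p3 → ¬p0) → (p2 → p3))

Search for a countermodel by truth-table:
  v=0000: Γ:[] Δ:[((¬p3 → ¬p0) → (p2 → p3))=T] refutes=False
  v=0001: Γ:[] Δ:[((¬p3 → ¬p0) → (p2 → p3))=T] refutes=False
  v=0010: Γ:[] Δ:[((¬p3 → ¬p0) → (p2 → p3))=F] refutes=True  ← countermodel

Result: [0, 0, 1, 0]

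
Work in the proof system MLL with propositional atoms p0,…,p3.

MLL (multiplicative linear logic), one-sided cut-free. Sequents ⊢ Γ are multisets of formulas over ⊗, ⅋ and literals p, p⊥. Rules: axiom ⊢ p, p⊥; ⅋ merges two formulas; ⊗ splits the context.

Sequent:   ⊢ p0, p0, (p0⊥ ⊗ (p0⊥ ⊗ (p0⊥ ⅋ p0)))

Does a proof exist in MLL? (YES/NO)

Derivation (root first):
[⊗]  ⊢ p0, p0, (p0⊥ ⊗ (p0⊥ ⊗ (p0⊥ ⅋ p0)))
  [Ax]  ⊢ p0, p0⊥
  [⊗]  ⊢ p0, (p0⊥ ⊗ (p0⊥ ⅋ p0))
    [Ax]  ⊢ p0, p0⊥
    [⅋]  ⊢ (p0⊥ ⅋ p0)
      [Ax]  ⊢ p0, p0⊥

Result: YES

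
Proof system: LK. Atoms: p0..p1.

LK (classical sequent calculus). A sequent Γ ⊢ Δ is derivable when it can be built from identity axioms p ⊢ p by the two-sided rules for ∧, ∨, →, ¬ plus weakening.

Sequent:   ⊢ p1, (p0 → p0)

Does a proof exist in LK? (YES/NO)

Proof tree:
[→R]  ⊢ p1, (p0 → p0)
  [WR] p0 ⊢ p0, p1
    [Ax] p0 ⊢ p0

Result: YES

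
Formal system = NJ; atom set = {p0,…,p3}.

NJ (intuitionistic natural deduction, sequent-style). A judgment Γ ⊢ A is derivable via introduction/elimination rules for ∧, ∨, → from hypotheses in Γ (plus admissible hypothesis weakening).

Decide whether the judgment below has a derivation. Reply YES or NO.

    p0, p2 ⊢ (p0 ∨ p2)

Derivation trace:
[Wk] p0, p2 ⊢ (p0 ∨ p2)
  [∨I₁] p0 ⊢ (p0 ∨ p2)
    [Ax] p0 ⊢ p0

Result: YES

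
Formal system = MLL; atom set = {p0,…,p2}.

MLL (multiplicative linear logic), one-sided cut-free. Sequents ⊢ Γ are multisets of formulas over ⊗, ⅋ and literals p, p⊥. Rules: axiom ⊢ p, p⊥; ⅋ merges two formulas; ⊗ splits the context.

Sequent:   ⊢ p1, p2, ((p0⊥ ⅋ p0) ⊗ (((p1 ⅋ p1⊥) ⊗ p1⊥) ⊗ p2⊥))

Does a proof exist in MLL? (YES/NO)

Proof tree:
[⊗]  ⊢ p1, p2, ((p0⊥ ⅋ p0) ⊗ (((p1 ⅋ p1⊥) ⊗ p1⊥) ⊗ p2⊥))
  [⅋]  ⊢ (p0⊥ ⅋ p0)
    [Ax]  ⊢ p0, p0⊥
  [⊗]  ⊢ p1, p2, (((p1 ⅋ p1⊥) ⊗ p1⊥) ⊗ p2⊥)
    [⊗]  ⊢ p1, ((p1 ⅋ p1⊥) ⊗ p1⊥)
      [⅋]  ⊢ (p1 ⅋ p1⊥)
        [Ax]  ⊢ p1, p1⊥
      [Ax]  ⊢ p1, p1⊥
    [Ax]  ⊢ p2, p2⊥

Result: YES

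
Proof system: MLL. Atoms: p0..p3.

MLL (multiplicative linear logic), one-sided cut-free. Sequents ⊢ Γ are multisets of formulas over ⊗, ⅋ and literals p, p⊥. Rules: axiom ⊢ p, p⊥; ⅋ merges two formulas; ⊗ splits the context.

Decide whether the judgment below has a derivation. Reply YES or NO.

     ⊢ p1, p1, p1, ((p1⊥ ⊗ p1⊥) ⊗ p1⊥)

Proof tree:
[⊗]  ⊢ p1, p1, p1, ((p1⊥ ⊗ p1⊥) ⊗ p1⊥)
  [⊗]  ⊢ p1, p1, (p1⊥ ⊗ p1⊥)
    [Ax]  ⊢ p1, p1⊥
    [Ax]  ⊢ p1, p1⊥
  [Ax]  ⊢ p1, p1⊥

Result: YES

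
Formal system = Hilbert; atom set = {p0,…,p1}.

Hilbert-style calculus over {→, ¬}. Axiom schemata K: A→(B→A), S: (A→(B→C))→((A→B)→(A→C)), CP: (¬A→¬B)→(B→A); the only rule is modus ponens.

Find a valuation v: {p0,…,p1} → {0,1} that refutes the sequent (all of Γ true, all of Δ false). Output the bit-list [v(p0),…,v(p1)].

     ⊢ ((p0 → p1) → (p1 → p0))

Search for a countermodel by truth-table:
  v=00: Γ:[] Δ:[((p0 → p1) → (p1 → p0))=T] refutes=False
  v=01: Γ:[] Δ:[((p0 → p1) → (p1 → p0))=F] refutes=True  ← countermodel

Result: [0, 1]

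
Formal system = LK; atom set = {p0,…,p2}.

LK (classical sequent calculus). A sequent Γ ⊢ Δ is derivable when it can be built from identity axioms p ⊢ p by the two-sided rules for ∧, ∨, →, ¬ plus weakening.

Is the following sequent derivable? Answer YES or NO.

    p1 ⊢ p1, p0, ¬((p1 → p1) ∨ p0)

Derivation trace:
[¬R] p1 ⊢ p1, p0, ¬((p1 → p1) ∨ p0)
  [∨L] p1, ((p1 → p1) ∨ p0) ⊢ p1, p0
    [→L] p1, (p1 → p1) ⊢ p1
      [Ax] p1 ⊢ p1
      [Ax] p1 ⊢ p1
    [Ax] p0 ⊢ p0

Result: YES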